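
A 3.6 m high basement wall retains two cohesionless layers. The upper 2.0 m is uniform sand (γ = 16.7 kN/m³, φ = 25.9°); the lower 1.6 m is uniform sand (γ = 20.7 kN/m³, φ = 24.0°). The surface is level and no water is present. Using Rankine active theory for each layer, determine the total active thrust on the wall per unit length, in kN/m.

46.8 kN/m

K_a1 = tan²(45°−25.9°/2) = 0.3920; K_a2 = tan²(45°−24.0°/2) = 0.4217.
Layer 1: σ at base = K_a1 γ₁ h₁ = 13.09 kPa; P₁ = ½×13.09×2.0 = 13.09.
Layer 2: σ_v at top = γ₁h₁ = 33.40; σ_h top = K_a2×33.40 = 14.09; σ_h base = K_a2×(33.40+20.7×1.6) = 28.05.
P₂ = ½(14.09+28.05)×1.6 = 33.71. Total P_a = 13.09+33.71 = 46.80 kN/m.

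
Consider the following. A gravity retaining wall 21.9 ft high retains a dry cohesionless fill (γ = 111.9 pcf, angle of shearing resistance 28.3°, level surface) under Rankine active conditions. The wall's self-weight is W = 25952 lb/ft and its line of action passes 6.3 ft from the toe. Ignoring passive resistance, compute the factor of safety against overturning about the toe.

2.34

K_a = tan²(45° − 28.3°/2) = 0.3568.
P_a = ½K_aγH² = 0.5×0.3568×111.9×21.9² = 9574 lb/ft, acting at H/3 = 7.300 ft above the base.
Overturning moment M_o = P_a × H/3 = 9574 × 7.300 = 69890.
Resisting moment M_r = W × 6.3 = 25952 × 6.3 = 163500.
FS_overturning = M_r/M_o = 163500/69890 = 2.339.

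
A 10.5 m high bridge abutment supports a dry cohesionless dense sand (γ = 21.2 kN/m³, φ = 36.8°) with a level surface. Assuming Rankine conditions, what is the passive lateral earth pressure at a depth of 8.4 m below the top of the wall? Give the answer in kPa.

K_p = (1 + sin φ)/(1 − sin φ) = 3.988.
σ_h = K_p γ z = 3.988 × 21.2 × 8.4 = 710.2 kPa.

710 kPa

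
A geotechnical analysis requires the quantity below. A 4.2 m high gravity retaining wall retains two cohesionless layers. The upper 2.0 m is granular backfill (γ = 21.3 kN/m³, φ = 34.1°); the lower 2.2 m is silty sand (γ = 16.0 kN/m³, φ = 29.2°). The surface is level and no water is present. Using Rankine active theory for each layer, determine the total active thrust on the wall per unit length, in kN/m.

K_a1 = tan²(45°−34.1°/2) = 0.2815; K_a2 = tan²(45°−29.2°/2) = 0.3442.
Layer 1: σ at base = K_a1 γ₁ h₁ = 11.99 kPa; P₁ = ½×11.99×2.0 = 11.99.
Layer 2: σ_v at top = γ₁h₁ = 42.60; σ_h top = K_a2×42.60 = 14.66; σ_h base = K_a2×(42.60+16.0×2.2) = 26.78.
P₂ = ½(14.66+26.78)×2.2 = 45.59. Total P_a = 11.99+45.59 = 57.58 kN/m.

57.6 kN/m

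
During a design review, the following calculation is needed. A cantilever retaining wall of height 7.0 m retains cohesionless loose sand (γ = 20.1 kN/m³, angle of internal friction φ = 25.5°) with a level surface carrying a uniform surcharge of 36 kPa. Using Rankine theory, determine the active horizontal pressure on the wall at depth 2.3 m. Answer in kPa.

K_a = (1 − sin φ)/(1 + sin φ) = 0.3981.
σ_v = γz + q = 20.1 × 2.3 + 36 = 82.23 kPa.
σ_h = K_a σ_v = 0.3981 × 82.23 = 32.74 kPa.

32.7 kPa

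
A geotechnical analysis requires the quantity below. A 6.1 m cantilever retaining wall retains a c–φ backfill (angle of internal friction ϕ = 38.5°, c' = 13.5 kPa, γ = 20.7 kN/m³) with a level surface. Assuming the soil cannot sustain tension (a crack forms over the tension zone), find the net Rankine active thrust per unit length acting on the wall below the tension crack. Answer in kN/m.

K_a = 0.2327; √K_a = 0.4823.
Tension-crack depth z_c = 2c/(γ√K_a) = 2×13.5/(20.7×0.4823) = 2.704 m.
σ_a at base = K_a γ H − 2c√K_a = 0.2327×20.7×6.1 − 2×13.5×0.4823 = 16.35 kPa.
P_a = ½ × 16.35 × (H − z_c) = 0.5×16.35×3.396 = 27.77 kN/m.

27.8 kN/m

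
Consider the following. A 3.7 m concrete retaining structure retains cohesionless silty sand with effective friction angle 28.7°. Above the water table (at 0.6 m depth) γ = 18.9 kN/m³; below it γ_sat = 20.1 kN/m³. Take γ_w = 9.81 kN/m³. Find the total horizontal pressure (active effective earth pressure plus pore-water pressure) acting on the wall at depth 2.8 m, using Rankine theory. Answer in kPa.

K_a = (1 − sin φ)/(1 + sin φ) = 0.3511.
γ' = 20.1 − 9.81 = 10.29 kN/m³.
Effective vertical stress at 2.8 m: σ'_v = 18.9×0.6 + 10.29×2.20 = 33.98 kPa.
σ'_h = K_a σ'_v = 0.3511 × 33.98 = 11.93 kPa; u = γ_w × 2.20 = 21.58 kPa.
Total σ_h = 11.93 + 21.58 = 33.51 kPa.

33.5 kPa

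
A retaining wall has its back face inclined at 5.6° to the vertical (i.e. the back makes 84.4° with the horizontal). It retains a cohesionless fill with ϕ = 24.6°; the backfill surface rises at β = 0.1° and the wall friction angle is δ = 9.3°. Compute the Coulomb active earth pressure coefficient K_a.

0.421

K_a = sin²(α+φ) / [sin²α · sin(α−δ) · (1 + √{sin(φ+δ)sin(φ−β) / (sin(α−δ)sin(α+β))})²].
With α = 84.4°, φ = 24.6°, δ = 9.3°, β = 0.1°: K_a = 0.4205.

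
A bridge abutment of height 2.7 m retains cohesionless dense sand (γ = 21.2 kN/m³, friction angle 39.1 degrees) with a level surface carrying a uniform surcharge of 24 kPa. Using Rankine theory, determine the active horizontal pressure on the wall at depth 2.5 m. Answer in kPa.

17.4 kPa

K_a = (1 − sin φ)/(1 + sin φ) = 0.2265.
σ_v = γz + q = 21.2 × 2.5 + 24 = 77.00 kPa.
σ_h = K_a σ_v = 0.2265 × 77.00 = 17.44 kPa.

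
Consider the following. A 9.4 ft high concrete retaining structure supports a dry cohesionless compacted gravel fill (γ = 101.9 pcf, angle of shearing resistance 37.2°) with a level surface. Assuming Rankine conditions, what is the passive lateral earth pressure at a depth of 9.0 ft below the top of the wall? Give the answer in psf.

3720 psf

K_p = (1 + sin φ)/(1 − sin φ) = 4.058.
σ_h = K_p γ z = 4.058 × 101.9 × 9.0 = 3722 psf.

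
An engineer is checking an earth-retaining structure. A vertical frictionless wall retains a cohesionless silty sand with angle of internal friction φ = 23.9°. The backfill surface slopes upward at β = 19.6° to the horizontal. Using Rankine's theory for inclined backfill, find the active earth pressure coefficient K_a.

K_a = cos β · (cos β − √(cos²β − cos²φ)) / (cos β + √(cos²β − cos²φ)).
cos β = 0.9421, cos φ = 0.9143, √(cos²β − cos²φ) = 0.2272.
K_a = 0.9421 × (0.9421 − 0.2272)/(0.9421 + 0.2272) = 0.5760.

0.576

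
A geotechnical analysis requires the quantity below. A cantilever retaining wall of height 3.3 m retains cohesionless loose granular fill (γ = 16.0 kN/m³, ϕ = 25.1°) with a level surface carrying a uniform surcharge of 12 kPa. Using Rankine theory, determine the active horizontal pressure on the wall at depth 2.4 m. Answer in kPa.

20.4 kPa

K_a = (1 − sin φ)/(1 + sin φ) = 0.4043.
σ_v = γz + q = 16.0 × 2.4 + 12 = 50.40 kPa.
σ_h = K_a σ_v = 0.4043 × 50.40 = 20.38 kPa.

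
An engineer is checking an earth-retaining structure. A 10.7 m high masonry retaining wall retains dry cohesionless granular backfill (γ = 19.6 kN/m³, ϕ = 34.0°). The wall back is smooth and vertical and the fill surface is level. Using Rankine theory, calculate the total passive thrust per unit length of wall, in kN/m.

3970 kN/m

K_p = tan²(45° + φ/2) = 3.537.
P_p = ½ K_p γ H² = 0.5 × 3.537 × 19.6 × 10.7² = 3969 kN/m.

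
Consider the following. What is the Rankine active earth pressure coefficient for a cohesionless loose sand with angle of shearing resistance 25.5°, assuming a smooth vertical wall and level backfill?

K_a = tan²(45° − φ/2) = tan²(32.25°) = 0.3981.

0.398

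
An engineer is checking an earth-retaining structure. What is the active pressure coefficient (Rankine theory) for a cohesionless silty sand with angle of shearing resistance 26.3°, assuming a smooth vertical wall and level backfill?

K_a = (1 − sin φ)/(1 + sin φ) = (1 − sin 26.3°)/(1 + sin 26.3°) = 0.3859.

0.386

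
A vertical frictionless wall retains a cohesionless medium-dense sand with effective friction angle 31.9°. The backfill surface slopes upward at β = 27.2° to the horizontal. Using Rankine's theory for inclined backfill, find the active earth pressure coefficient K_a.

K_a = cos β · (cos β − √(cos²β − cos²φ)) / (cos β + √(cos²β − cos²φ)).
cos β = 0.8894, cos φ = 0.8490, √(cos²β − cos²φ) = 0.2652.
K_a = 0.8894 × (0.8894 − 0.2652)/(0.8894 + 0.2652) = 0.4809.

0.481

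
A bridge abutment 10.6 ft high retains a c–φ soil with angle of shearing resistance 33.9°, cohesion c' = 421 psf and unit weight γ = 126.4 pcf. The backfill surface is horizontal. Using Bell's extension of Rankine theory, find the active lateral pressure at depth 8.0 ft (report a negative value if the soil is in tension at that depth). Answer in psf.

-162 psf

K_a = (1 − sin φ)/(1 + sin φ) = 0.2839.
σ_a = K_a γ z − 2c√K_a = 0.2839×126.4×8.0 − 2×421×0.5328 = -161.6 psf.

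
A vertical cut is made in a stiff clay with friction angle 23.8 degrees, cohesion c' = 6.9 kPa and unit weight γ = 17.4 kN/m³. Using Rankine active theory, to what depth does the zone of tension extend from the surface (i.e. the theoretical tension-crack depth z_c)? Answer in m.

K_a = tan²(45° − 23.8°/2) = 0.4250; √K_a = 0.6519.
The active pressure is zero where K_a γ z = 2c√K_a, so z_c = 2c/(γ√K_a) = 2×6.9/(17.4×0.6519) = 1.217 m.

1.22 m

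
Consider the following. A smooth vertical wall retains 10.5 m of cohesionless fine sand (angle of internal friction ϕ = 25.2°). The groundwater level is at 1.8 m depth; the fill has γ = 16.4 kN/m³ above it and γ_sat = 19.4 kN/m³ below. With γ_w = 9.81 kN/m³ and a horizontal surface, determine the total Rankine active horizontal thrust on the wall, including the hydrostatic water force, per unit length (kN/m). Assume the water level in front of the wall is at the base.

K_a = tan²(45° − φ/2) = 0.4027.
γ' = 19.4 − 9.81 = 9.590 kN/m³. Depth below WT = 8.7 m.
σ'_h at WT = K_a γ d_w = 11.89 kPa; at base = 11.89 + K_a γ' × 8.7 = 45.49 kPa.
P₁ (0–1.8 m) = ½×11.89×1.8 = 10.70. P₂ (1.8–10.5 m) = ½(11.89+45.49)×8.7 = 249.6.
P_w = ½ γ_w h₂² = 0.5×9.81×8.7² = 371.3. Total = 10.70+249.6+371.3 = 631.6 kN/m.

632 kN/m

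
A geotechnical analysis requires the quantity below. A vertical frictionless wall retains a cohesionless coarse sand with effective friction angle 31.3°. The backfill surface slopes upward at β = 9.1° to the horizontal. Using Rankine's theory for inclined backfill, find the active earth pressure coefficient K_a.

0.328

K_a = cos β · (cos β − √(cos²β − cos²φ)) / (cos β + √(cos²β − cos²φ)).
cos β = 0.9874, cos φ = 0.8545, √(cos²β − cos²φ) = 0.4949.
K_a = 0.9874 × (0.9874 − 0.4949)/(0.9874 + 0.4949) = 0.3281.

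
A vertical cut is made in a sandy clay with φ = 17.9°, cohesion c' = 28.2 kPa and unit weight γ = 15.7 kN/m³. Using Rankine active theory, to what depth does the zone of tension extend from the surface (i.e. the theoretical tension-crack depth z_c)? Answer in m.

K_a = tan²(45° − 17.9°/2) = 0.5298; √K_a = 0.7279.
The active pressure is zero where K_a γ z = 2c√K_a, so z_c = 2c/(γ√K_a) = 2×28.2/(15.7×0.7279) = 4.935 m.

4.94 m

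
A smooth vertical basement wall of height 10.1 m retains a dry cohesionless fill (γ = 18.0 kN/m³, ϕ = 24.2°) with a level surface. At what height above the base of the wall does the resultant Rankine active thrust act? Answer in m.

3.37 m

K_a = 0.4185.
The pressure distribution is triangular, so the resultant acts at H/3 above the base = 10.1/3 = 3.367 m.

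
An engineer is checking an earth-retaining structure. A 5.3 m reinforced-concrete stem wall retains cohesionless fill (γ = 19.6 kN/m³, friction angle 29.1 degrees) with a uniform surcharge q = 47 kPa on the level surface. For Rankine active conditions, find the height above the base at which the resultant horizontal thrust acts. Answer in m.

K_a = 0.3456.
Triangular part P₁ = ½K_aγH² = 95.14 at H/3 = 1.767 m; rectangular part P₂ = K_a q H = 86.09 at H/2 = 2.650 m.
ȳ = (P₁·1.767 + P₂·2.650)/(P₁+P₂) = 2.186 m.

2.19 m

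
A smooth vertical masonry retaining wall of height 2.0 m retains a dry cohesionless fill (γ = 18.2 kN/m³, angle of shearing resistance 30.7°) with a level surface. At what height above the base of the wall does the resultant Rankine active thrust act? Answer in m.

0.667 m

K_a = 0.3240.
The pressure distribution is triangular, so the resultant acts at H/3 above the base = 2.0/3 = 0.6667 m.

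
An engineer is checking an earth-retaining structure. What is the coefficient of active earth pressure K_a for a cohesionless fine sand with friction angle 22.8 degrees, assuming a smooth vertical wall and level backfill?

0.441

K_a = (1 − sin φ)/(1 + sin φ) = (1 − sin 22.8°)/(1 + sin 22.8°) = 0.4414.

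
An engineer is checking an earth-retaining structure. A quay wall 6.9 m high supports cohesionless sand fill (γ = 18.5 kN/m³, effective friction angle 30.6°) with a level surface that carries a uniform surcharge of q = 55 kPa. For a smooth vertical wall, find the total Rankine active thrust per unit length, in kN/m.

K_a = tan²(45° − φ/2) = 0.3253.
Soil triangle: ½ K_a γ H² = 0.5×0.3253×18.5×6.9² = 143.3 kN/m.
Surcharge rectangle: K_a q H = 0.3253×55×6.9 = 123.5 kN/m.
Total = 143.3 + 123.5 = 266.7 kN/m.

267 kN/m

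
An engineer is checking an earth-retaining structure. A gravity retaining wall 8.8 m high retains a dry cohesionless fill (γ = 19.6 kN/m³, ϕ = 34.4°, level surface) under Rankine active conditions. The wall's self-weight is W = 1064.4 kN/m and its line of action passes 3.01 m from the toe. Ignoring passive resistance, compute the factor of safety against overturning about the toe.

K_a = tan²(45° − 34.4°/2) = 0.2780.
P_a = ½K_aγH² = 0.5×0.2780×19.6×8.8² = 211.0 kN/m, acting at H/3 = 2.933 m above the base.
Overturning moment M_o = P_a × H/3 = 211.0 × 2.933 = 618.8.
Resisting moment M_r = W × 3.01 = 1064.4 × 3.01 = 3204.
FS_overturning = M_r/M_o = 3204/618.8 = 5.177.

5.18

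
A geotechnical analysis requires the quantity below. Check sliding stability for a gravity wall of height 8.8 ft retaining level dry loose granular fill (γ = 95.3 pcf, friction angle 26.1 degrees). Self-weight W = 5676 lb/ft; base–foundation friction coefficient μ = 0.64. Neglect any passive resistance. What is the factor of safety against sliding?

K_a = tan²(45° − 26.1°/2) = 0.3889.
P_a = ½K_aγH² = 0.5×0.3889×95.3×8.8² = 1435 lb/ft, acting at H/3 = 2.933 ft above the base.
FS_sliding = μW / P_a = 0.64×5676 / 1435 = 2.531.

2.53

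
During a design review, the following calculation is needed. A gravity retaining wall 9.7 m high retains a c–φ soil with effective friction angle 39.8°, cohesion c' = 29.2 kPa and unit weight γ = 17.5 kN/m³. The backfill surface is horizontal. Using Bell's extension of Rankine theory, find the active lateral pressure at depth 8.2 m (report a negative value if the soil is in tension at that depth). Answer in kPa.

4.13 kPa

K_a = (1 − sin φ)/(1 + sin φ) = 0.2194.
σ_a = K_a γ z − 2c√K_a = 0.2194×17.5×8.2 − 2×29.2×0.4684 = 4.132 kPa.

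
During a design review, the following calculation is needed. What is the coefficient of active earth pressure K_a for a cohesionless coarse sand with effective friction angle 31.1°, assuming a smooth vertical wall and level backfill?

0.319

K_a = (1 − sin φ)/(1 + sin φ) = (1 − sin 31.1°)/(1 + sin 31.1°) = 0.3188.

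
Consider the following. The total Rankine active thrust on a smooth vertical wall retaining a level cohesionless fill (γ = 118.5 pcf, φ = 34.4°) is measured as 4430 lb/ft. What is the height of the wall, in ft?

16.4 ft

K_a = 0.2780. P_a = ½ K_a γ H² ⇒ H = √(2P_a/(K_a γ)).
H = √(2×4430/(0.2780×118.5)) = 16.40 ft.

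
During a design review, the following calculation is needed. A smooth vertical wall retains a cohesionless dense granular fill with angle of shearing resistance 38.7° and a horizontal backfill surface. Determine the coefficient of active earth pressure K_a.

0.231

K_a = tan²(45° − φ/2) = tan²(25.65°) = 0.2306.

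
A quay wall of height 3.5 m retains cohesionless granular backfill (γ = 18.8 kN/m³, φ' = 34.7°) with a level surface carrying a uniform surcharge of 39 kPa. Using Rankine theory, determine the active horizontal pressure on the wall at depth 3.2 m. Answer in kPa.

K_a = (1 − sin φ)/(1 + sin φ) = 0.2745.
σ_v = γz + q = 18.8 × 3.2 + 39 = 99.16 kPa.
σ_h = K_a σ_v = 0.2745 × 99.16 = 27.22 kPa.

27.2 kPa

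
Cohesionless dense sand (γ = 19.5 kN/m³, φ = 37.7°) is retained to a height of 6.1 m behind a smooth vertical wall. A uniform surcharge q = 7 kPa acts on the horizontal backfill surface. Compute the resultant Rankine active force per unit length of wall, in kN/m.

97.7 kN/m

K_a = tan²(45° − φ/2) = 0.2411.
Soil triangle: ½ K_a γ H² = 0.5×0.2411×19.5×6.1² = 87.46 kN/m.
Surcharge rectangle: K_a q H = 0.2411×7×6.1 = 10.29 kN/m.
Total = 87.46 + 10.29 = 97.75 kN/m.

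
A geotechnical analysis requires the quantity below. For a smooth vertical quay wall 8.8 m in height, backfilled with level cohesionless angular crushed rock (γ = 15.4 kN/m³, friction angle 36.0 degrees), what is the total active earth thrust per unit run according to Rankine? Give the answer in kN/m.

K_a = tan²(45° − φ/2) = 0.2596.
P_a = ½ K_a γ H² = 0.5 × 0.2596 × 15.4 × 8.8² = 154.8 kN/m.

155 kN/m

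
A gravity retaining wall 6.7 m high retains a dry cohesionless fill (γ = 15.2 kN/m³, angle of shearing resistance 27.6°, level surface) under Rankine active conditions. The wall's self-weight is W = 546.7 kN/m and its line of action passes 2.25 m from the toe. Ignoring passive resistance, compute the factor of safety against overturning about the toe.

K_a = tan²(45° − 27.6°/2) = 0.3668.
P_a = ½K_aγH² = 0.5×0.3668×15.2×6.7² = 125.1 kN/m, acting at H/3 = 2.233 m above the base.
Overturning moment M_o = P_a × H/3 = 125.1 × 2.233 = 279.5.
Resisting moment M_r = W × 2.25 = 546.7 × 2.25 = 1230.
FS_overturning = M_r/M_o = 1230/279.5 = 4.402.

4.40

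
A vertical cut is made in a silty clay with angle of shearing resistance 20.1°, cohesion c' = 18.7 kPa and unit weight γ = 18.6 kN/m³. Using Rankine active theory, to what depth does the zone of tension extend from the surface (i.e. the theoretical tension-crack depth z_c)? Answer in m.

K_a = tan²(45° − 20.1°/2) = 0.4885; √K_a = 0.6989.
The active pressure is zero where K_a γ z = 2c√K_a, so z_c = 2c/(γ√K_a) = 2×18.7/(18.6×0.6989) = 2.877 m.

2.88 m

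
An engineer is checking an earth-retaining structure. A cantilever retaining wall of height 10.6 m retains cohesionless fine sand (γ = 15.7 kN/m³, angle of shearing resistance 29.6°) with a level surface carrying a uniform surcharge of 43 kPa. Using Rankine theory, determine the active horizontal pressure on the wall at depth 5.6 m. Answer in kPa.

K_a = (1 − sin φ)/(1 + sin φ) = 0.3387.
σ_v = γz + q = 15.7 × 5.6 + 43 = 130.9 kPa.
σ_h = K_a σ_v = 0.3387 × 130.9 = 44.35 kPa.

44.3 kPa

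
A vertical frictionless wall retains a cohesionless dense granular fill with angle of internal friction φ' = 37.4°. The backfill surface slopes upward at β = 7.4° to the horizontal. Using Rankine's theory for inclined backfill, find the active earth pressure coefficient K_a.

0.249

K_a = cos β · (cos β − √(cos²β − cos²φ)) / (cos β + √(cos²β − cos²φ)).
cos β = 0.9917, cos φ = 0.7944, √(cos²β − cos²φ) = 0.5936.
K_a = 0.9917 × (0.9917 − 0.5936)/(0.9917 + 0.5936) = 0.2490.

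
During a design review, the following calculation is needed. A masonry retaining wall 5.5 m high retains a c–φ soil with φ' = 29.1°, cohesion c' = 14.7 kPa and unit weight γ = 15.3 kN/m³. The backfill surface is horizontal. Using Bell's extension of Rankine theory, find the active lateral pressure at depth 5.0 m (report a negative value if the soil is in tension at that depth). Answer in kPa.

9.15 kPa

K_a = (1 − sin φ)/(1 + sin φ) = 0.3456.
σ_a = K_a γ z − 2c√K_a = 0.3456×15.3×5.0 − 2×14.7×0.5879 = 9.154 kPa.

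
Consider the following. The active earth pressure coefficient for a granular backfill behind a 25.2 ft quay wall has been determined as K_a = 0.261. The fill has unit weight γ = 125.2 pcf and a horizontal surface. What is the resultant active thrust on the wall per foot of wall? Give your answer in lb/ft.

P = ½ K_a γ H² = 0.5 × 0.261 × 125.2 × 25.2² = 10380 lb/ft.

10400 lb/ft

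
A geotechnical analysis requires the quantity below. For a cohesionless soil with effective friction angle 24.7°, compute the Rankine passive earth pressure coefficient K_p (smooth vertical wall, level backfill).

K_p = (1 + sin φ)/(1 − sin φ) = tan²(45° + 24.7°/2) = 2.436.

2.44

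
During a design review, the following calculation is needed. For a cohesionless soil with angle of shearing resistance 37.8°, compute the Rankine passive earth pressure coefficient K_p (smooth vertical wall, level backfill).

4.17

K_p = (1 + sin φ)/(1 − sin φ) = tan²(45° + 37.8°/2) = 4.167.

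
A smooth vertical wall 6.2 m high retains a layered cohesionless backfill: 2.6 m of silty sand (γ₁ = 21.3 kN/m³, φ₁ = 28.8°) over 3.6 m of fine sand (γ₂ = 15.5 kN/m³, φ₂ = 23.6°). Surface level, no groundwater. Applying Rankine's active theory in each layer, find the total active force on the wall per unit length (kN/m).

154 kN/m

K_a1 = tan²(45°−28.8°/2) = 0.3498; K_a2 = tan²(45°−23.6°/2) = 0.4282.
Layer 1: σ at base = K_a1 γ₁ h₁ = 19.37 kPa; P₁ = ½×19.37×2.6 = 25.18.
Layer 2: σ_v at top = γ₁h₁ = 55.38; σ_h top = K_a2×55.38 = 23.71; σ_h base = K_a2×(55.38+15.5×3.6) = 47.61.
P₂ = ½(23.71+47.61)×3.6 = 128.4. Total P_a = 25.18+128.4 = 153.6 kN/m.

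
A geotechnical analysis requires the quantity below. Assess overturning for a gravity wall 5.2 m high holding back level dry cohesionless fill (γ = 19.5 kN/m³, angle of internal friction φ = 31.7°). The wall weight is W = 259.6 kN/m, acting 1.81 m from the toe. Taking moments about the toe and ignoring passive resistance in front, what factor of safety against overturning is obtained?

K_a = tan²(45° − 31.7°/2) = 0.3111.
P_a = ½K_aγH² = 0.5×0.3111×19.5×5.2² = 82.01 kN/m, acting at H/3 = 1.733 m above the base.
Overturning moment M_o = P_a × H/3 = 82.01 × 1.733 = 142.2.
Resisting moment M_r = W × 1.81 = 259.6 × 1.81 = 469.9.
FS_overturning = M_r/M_o = 469.9/142.2 = 3.305.

3.31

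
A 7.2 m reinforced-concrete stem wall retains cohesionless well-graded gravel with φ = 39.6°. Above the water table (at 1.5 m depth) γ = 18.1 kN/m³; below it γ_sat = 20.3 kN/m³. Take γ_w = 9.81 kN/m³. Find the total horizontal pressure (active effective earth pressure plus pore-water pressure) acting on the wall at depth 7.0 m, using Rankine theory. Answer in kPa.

K_a = (1 − sin φ)/(1 + sin φ) = 0.2214.
γ' = 20.3 − 9.81 = 10.49 kN/m³.
Effective vertical stress at 7.0 m: σ'_v = 18.1×1.5 + 10.49×5.50 = 84.84 kPa.
σ'_h = K_a σ'_v = 0.2214 × 84.84 = 18.79 kPa; u = γ_w × 5.50 = 53.96 kPa.
Total σ_h = 18.79 + 53.96 = 72.74 kPa.

72.7 kPa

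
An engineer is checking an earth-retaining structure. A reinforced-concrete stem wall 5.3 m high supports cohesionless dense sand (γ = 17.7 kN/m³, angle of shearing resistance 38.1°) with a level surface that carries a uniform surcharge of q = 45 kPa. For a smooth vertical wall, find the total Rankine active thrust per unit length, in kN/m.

K_a = tan²(45° − φ/2) = 0.2368.
Soil triangle: ½ K_a γ H² = 0.5×0.2368×17.7×5.3² = 58.88 kN/m.
Surcharge rectangle: K_a q H = 0.2368×45×5.3 = 56.48 kN/m.
Total = 58.88 + 56.48 = 115.4 kN/m.

115 kN/m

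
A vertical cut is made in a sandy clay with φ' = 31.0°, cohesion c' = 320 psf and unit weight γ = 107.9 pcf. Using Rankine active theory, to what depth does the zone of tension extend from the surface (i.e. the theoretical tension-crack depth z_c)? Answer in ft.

K_a = tan²(45° − 31.0°/2) = 0.3201; √K_a = 0.5658.
The active pressure is zero where K_a γ z = 2c√K_a, so z_c = 2c/(γ√K_a) = 2×320/(107.9×0.5658) = 10.48 ft.

10.5 ft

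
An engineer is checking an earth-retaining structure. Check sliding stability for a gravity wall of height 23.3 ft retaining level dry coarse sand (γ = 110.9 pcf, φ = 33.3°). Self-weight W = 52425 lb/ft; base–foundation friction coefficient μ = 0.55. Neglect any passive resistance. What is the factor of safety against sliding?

3.29

K_a = tan²(45° − 33.3°/2) = 0.2911.
P_a = ½K_aγH² = 0.5×0.2911×110.9×23.3² = 8764 lb/ft, acting at H/3 = 7.767 ft above the base.
FS_sliding = μW / P_a = 0.55×52425 / 8764 = 3.290.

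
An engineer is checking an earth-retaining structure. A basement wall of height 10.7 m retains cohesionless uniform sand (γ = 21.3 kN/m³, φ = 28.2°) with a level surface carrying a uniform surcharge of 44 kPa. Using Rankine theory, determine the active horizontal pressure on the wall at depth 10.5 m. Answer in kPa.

K_a = (1 − sin φ)/(1 + sin φ) = 0.3582.
σ_v = γz + q = 21.3 × 10.5 + 44 = 267.6 kPa.
σ_h = K_a σ_v = 0.3582 × 267.6 = 95.87 kPa.

95.9 kPa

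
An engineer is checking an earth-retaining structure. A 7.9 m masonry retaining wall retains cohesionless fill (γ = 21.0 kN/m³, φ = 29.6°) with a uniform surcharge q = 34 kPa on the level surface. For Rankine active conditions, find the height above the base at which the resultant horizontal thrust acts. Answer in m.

3.02 m

K_a = 0.3387.
Triangular part P₁ = ½K_aγH² = 222.0 at H/3 = 2.633 m; rectangular part P₂ = K_a q H = 90.99 at H/2 = 3.950 m.
ȳ = (P₁·2.633 + P₂·3.950)/(P₁+P₂) = 3.016 m.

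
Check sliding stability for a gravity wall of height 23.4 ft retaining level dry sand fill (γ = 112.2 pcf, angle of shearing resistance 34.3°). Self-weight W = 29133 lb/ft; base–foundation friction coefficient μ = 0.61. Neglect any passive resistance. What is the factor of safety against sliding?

K_a = tan²(45° − 34.3°/2) = 0.2792.
P_a = ½K_aγH² = 0.5×0.2792×112.2×23.4² = 8575 lb/ft, acting at H/3 = 7.800 ft above the base.
FS_sliding = μW / P_a = 0.61×29133 / 8575 = 2.072.

2.07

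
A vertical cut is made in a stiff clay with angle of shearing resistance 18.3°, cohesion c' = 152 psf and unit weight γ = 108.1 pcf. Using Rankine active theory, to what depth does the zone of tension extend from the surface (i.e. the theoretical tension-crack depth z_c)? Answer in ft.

K_a = tan²(45° − 18.3°/2) = 0.5221; √K_a = 0.7226.
The active pressure is zero where K_a γ z = 2c√K_a, so z_c = 2c/(γ√K_a) = 2×152/(108.1×0.7226) = 3.892 ft.

3.89 ft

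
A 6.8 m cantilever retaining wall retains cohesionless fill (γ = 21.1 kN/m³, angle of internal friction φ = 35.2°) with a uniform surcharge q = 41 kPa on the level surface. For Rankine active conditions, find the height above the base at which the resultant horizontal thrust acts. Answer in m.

K_a = 0.2687.
Triangular part P₁ = ½K_aγH² = 131.1 at H/3 = 2.267 m; rectangular part P₂ = K_a q H = 74.91 at H/2 = 3.400 m.
ȳ = (P₁·2.267 + P₂·3.400)/(P₁+P₂) = 2.679 m.

2.68 m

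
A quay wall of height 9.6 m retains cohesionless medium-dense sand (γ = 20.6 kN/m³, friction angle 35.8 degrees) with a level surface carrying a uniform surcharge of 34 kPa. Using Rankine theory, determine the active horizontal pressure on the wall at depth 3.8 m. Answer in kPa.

K_a = (1 − sin φ)/(1 + sin φ) = 0.2619.
σ_v = γz + q = 20.6 × 3.8 + 34 = 112.3 kPa.
σ_h = K_a σ_v = 0.2619 × 112.3 = 29.40 kPa.

29.4 kPa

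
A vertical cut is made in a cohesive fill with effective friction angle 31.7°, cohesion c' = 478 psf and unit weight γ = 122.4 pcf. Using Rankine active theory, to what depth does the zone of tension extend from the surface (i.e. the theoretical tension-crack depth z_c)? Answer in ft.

K_a = tan²(45° − 31.7°/2) = 0.3111; √K_a = 0.5577.
The active pressure is zero where K_a γ z = 2c√K_a, so z_c = 2c/(γ√K_a) = 2×478/(122.4×0.5577) = 14.00 ft.

14.0 ft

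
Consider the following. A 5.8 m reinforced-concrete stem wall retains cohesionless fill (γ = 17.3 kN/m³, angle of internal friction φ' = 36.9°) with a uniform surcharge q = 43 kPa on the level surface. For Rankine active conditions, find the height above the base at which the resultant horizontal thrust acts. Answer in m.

K_a = 0.2497.
Triangular part P₁ = ½K_aγH² = 72.65 at H/3 = 1.933 m; rectangular part P₂ = K_a q H = 62.27 at H/2 = 2.900 m.
ȳ = (P₁·1.933 + P₂·2.900)/(P₁+P₂) = 2.379 m.

2.38 m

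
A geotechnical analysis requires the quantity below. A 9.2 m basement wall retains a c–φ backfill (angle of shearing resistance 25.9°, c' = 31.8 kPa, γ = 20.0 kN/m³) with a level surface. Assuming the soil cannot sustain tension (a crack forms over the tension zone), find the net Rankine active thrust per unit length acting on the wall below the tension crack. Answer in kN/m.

K_a = 0.3920; √K_a = 0.6261.
Tension-crack depth z_c = 2c/(γ√K_a) = 2×31.8/(20.0×0.6261) = 5.079 m.
σ_a at base = K_a γ H − 2c√K_a = 0.3920×20.0×9.2 − 2×31.8×0.6261 = 32.31 kPa.
P_a = ½ × 32.31 × (H − z_c) = 0.5×32.31×4.121 = 66.56 kN/m.

66.6 kN/m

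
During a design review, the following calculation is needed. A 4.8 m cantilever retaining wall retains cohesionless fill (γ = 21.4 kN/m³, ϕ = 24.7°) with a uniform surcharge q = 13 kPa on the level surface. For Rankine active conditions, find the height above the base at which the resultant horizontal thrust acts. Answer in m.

1.76 m

K_a = 0.4106.
Triangular part P₁ = ½K_aγH² = 101.2 at H/3 = 1.600 m; rectangular part P₂ = K_a q H = 25.62 at H/2 = 2.400 m.
ȳ = (P₁·1.600 + P₂·2.400)/(P₁+P₂) = 1.762 m.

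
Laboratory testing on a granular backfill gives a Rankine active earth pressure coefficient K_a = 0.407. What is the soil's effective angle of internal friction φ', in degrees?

K_a = tan²(45° − φ/2) ⇒ 45° − φ/2 = arctan(√0.407) = 32.54°.
φ = 2(45° − 32.54°) = 24.93°.

24.9°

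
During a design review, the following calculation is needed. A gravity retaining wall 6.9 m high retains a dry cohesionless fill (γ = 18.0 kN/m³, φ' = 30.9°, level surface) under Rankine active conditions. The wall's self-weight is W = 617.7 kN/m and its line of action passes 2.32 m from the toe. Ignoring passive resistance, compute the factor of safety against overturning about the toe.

4.52

K_a = tan²(45° − 30.9°/2) = 0.3214.
P_a = ½K_aγH² = 0.5×0.3214×18.0×6.9² = 137.7 kN/m, acting at H/3 = 2.300 m above the base.
Overturning moment M_o = P_a × H/3 = 137.7 × 2.300 = 316.8.
Resisting moment M_r = W × 2.32 = 617.7 × 2.32 = 1433.
FS_overturning = M_r/M_o = 1433/316.8 = 4.524.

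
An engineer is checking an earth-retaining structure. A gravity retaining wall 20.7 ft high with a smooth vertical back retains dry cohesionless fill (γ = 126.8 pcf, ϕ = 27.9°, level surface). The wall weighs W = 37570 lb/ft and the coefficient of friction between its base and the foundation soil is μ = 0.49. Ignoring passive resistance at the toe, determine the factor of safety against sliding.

1.87

K_a = tan²(45° − 27.9°/2) = 0.3625.
P_a = ½K_aγH² = 0.5×0.3625×126.8×20.7² = 9847 lb/ft, acting at H/3 = 6.900 ft above the base.
FS_sliding = μW / P_a = 0.49×37570 / 9847 = 1.870.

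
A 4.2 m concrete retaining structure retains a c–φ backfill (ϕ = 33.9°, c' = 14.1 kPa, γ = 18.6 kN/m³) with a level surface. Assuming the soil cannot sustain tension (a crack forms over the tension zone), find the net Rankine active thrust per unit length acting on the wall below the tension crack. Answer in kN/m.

4.84 kN/m

K_a = 0.2839; √K_a = 0.5328.
Tension-crack depth z_c = 2c/(γ√K_a) = 2×14.1/(18.6×0.5328) = 2.845 m.
σ_a at base = K_a γ H − 2c√K_a = 0.2839×18.6×4.2 − 2×14.1×0.5328 = 7.153 kPa.
P_a = ½ × 7.153 × (H − z_c) = 0.5×7.153×1.355 = 4.845 kN/m.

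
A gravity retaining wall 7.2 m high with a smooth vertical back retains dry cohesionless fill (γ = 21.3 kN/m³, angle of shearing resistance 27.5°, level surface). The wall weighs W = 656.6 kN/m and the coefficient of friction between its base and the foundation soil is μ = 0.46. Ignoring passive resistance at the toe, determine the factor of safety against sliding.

K_a = tan²(45° − 27.5°/2) = 0.3682.
P_a = ½K_aγH² = 0.5×0.3682×21.3×7.2² = 203.3 kN/m, acting at H/3 = 2.400 m above the base.
FS_sliding = μW / P_a = 0.46×656.6 / 203.3 = 1.486.

1.49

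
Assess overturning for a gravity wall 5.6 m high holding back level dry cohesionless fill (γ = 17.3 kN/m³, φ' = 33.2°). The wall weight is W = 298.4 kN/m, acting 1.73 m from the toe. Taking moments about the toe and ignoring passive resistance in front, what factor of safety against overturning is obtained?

3.49

K_a = tan²(45° − 33.2°/2) = 0.2924.
P_a = ½K_aγH² = 0.5×0.2924×17.3×5.6² = 79.31 kN/m, acting at H/3 = 1.867 m above the base.
Overturning moment M_o = P_a × H/3 = 79.31 × 1.867 = 148.0.
Resisting moment M_r = W × 1.73 = 298.4 × 1.73 = 516.2.
FS_overturning = M_r/M_o = 516.2/148.0 = 3.487.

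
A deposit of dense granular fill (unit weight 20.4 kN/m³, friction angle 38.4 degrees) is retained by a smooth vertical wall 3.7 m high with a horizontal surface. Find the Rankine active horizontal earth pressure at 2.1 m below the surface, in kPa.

K_a = (1 − sin φ)/(1 + sin φ) = 0.2337.
σ_h = K_a γ z = 0.2337 × 20.4 × 2.1 = 10.01 kPa.

10.0 kPa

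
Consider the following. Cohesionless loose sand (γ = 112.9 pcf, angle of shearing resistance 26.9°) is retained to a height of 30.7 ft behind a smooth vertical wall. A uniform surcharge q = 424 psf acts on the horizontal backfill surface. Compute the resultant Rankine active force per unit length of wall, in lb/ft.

K_a = tan²(45° − φ/2) = 0.3770.
Soil triangle: ½ K_a γ H² = 0.5×0.3770×112.9×30.7² = 20060 lb/ft.
Surcharge rectangle: K_a q H = 0.3770×424×30.7 = 4907 lb/ft.
Total = 20060 + 4907 = 24960 lb/ft.

25000 lb/ft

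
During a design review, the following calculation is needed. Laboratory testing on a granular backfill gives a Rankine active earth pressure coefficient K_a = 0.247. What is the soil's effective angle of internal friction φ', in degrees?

K_a = tan²(45° − φ/2) ⇒ 45° − φ/2 = arctan(√0.247) = 26.43°.
φ = 2(45° − 26.43°) = 37.15°.

37.1°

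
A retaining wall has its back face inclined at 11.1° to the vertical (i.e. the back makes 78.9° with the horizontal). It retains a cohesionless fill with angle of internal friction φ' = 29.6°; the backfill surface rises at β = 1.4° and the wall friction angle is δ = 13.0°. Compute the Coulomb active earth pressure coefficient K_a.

K_a = sin²(α+φ) / [sin²α · sin(α−δ) · (1 + √{sin(φ+δ)sin(φ−β) / (sin(α−δ)sin(α+β))})²].
With α = 78.9°, φ = 29.6°, δ = 13.0°, β = 1.4°: K_a = 0.4015.

0.402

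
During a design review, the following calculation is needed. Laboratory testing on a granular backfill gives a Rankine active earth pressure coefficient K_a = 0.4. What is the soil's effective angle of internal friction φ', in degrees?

25.4°

K_a = tan²(45° − φ/2) ⇒ 45° − φ/2 = arctan(√0.4) = 32.31°.
φ = 2(45° − 32.31°) = 25.38°.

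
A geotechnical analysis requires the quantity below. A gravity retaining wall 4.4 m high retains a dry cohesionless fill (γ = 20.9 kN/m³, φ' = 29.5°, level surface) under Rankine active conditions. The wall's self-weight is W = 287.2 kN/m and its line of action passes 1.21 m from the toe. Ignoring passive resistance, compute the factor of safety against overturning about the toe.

K_a = tan²(45° − 29.5°/2) = 0.3401.
P_a = ½K_aγH² = 0.5×0.3401×20.9×4.4² = 68.81 kN/m, acting at H/3 = 1.467 m above the base.
Overturning moment M_o = P_a × H/3 = 68.81 × 1.467 = 100.9.
Resisting moment M_r = W × 1.21 = 287.2 × 1.21 = 347.5.
FS_overturning = M_r/M_o = 347.5/100.9 = 3.444.

3.44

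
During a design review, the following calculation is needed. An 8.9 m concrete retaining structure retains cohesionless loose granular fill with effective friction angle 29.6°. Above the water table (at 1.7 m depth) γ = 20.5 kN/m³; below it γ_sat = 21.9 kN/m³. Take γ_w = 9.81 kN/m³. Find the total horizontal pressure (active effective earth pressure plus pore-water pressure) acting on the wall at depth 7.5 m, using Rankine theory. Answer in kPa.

K_a = (1 − sin φ)/(1 + sin φ) = 0.3387.
γ' = 21.9 − 9.81 = 12.09 kN/m³.
Effective vertical stress at 7.5 m: σ'_v = 20.5×1.7 + 12.09×5.80 = 105.0 kPa.
σ'_h = K_a σ'_v = 0.3387 × 105.0 = 35.56 kPa; u = γ_w × 5.80 = 56.90 kPa.
Total σ_h = 35.56 + 56.90 = 92.46 kPa.

92.5 kPa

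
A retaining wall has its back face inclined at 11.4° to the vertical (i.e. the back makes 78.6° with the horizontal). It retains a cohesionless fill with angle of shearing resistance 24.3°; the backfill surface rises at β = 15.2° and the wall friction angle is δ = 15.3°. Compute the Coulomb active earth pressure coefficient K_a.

K_a = sin²(α+φ) / [sin²α · sin(α−δ) · (1 + √{sin(φ+δ)sin(φ−β) / (sin(α−δ)sin(α+β))})²].
With α = 78.6°, φ = 24.3°, δ = 15.3°, β = 15.2°: K_a = 0.6198.

0.620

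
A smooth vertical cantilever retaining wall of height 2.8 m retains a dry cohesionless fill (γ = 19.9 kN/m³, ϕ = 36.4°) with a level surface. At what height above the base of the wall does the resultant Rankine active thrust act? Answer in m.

0.933 m

K_a = 0.2552.
The pressure distribution is triangular, so the resultant acts at H/3 above the base = 2.8/3 = 0.9333 m.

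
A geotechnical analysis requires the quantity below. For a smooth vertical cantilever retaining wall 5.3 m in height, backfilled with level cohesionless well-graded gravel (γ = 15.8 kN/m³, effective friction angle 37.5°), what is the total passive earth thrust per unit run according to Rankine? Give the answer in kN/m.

K_p = tan²(45° + φ/2) = 4.112.
P_p = ½ K_p γ H² = 0.5 × 4.112 × 15.8 × 5.3² = 912.5 kN/m.

912 kN/m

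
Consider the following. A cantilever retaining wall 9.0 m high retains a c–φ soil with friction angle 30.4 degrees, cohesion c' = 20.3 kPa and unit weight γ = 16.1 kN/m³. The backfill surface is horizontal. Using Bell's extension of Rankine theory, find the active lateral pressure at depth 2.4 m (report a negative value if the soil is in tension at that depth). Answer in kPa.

K_a = (1 − sin φ)/(1 + sin φ) = 0.3280.
σ_a = K_a γ z − 2c√K_a = 0.3280×16.1×2.4 − 2×20.3×0.5727 = -10.58 kPa.

-10.6 kPa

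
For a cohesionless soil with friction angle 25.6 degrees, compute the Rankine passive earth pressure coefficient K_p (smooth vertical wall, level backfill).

2.52

K_p = (1 + sin φ)/(1 − sin φ) = tan²(45° + 25.6°/2) = 2.522.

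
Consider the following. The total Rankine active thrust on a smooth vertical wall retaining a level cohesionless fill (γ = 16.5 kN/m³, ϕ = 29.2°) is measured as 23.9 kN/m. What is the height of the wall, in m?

2.90 m

K_a = 0.3442. P_a = ½ K_a γ H² ⇒ H = √(2P_a/(K_a γ)).
H = √(2×23.9/(0.3442×16.5)) = 2.901 m.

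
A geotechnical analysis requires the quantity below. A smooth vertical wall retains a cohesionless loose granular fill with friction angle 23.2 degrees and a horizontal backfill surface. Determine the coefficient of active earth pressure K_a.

0.435

K_a = (1 − sin φ)/(1 + sin φ) = (1 − sin 23.2°)/(1 + sin 23.2°) = 0.4348.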